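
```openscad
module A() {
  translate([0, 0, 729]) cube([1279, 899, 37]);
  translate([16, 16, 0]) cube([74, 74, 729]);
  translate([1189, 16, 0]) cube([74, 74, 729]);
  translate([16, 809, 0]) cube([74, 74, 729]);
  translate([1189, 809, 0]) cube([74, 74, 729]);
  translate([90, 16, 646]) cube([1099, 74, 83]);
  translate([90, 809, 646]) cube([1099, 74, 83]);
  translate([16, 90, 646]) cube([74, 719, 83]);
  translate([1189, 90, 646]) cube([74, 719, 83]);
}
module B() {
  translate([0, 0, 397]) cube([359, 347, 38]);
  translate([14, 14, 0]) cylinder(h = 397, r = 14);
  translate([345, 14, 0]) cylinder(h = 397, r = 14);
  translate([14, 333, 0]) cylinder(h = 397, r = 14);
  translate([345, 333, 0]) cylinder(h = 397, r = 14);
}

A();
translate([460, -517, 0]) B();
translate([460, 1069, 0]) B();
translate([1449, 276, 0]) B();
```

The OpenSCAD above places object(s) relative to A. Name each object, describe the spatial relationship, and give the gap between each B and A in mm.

Each stool's nearest face is 170 mm from the table's bounding box.

A is a table. B is a stool. Three stools sit around the table at the −y, +y, +x sides. The gap between each stool and the table is 170 mm.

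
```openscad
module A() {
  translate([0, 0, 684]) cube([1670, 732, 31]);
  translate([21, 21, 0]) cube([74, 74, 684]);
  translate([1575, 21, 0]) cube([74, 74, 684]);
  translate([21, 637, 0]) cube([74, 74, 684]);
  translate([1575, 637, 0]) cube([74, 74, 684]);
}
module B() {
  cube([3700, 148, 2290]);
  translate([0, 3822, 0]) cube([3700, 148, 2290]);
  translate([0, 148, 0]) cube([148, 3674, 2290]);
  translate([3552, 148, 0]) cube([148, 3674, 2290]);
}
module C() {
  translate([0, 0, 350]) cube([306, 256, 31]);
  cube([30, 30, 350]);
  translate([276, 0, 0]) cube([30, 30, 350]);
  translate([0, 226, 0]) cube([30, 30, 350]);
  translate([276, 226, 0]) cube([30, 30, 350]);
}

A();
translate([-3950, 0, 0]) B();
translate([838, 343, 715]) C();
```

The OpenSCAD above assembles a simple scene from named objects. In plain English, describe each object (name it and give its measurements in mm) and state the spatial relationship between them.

A is a rectangular dining table. The top is 1670×732×31 mm with its upper surface at z = 715 mm. It stands on four 74×74 mm square legs, each inset 21 mm from the nearest pair of top edges, running from the floor to the underside of the top.

B is a box-shaped house frame (walls only): outside footprint 3700×3970 mm, wall height 2290 mm, wall thickness 148 mm. The two y-facing walls run the full x-width; the two x-facing walls fit between the inner faces of the y-facing walls.

C is a four-legged stool. The seat is a 306×256×31 mm slab whose top surface is at z = 381 mm; four square legs, each 30×30 mm in cross-section, run from the floor (z = 0) to the underside of the seat, each flush with a corner of the seat.

The house frame is on the floor beside the table on its −x side. The stool is on top of the table.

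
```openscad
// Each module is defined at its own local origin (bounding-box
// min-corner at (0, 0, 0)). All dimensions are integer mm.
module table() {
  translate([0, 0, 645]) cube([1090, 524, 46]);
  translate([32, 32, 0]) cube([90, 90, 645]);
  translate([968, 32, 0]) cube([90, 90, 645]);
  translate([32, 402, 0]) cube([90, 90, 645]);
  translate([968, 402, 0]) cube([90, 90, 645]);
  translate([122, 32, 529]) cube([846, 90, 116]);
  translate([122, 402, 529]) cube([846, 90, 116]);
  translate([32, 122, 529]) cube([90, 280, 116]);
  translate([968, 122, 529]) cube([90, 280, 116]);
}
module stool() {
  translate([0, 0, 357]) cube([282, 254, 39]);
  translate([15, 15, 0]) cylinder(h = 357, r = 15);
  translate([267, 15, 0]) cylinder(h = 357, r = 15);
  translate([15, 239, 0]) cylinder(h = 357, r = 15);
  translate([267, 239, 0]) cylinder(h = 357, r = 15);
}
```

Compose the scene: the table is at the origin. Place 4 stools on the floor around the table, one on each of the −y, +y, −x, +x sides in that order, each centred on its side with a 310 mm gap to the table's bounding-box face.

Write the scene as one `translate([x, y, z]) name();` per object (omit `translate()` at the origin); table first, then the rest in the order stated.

table();
translate([404, -564, 0]) stool();
translate([404, 834, 0]) stool();
translate([-592, 135, 0]) stool();
translate([1400, 135, 0]) stool();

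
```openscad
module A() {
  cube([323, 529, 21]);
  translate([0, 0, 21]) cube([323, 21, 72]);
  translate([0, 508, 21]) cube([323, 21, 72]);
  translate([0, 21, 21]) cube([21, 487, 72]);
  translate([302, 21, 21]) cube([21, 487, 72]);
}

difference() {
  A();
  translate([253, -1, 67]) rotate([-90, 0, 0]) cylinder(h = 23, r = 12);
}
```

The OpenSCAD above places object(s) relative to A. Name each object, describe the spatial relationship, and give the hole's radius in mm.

A is an open box. The open box has a circular hole through its front wall. The hole's radius is 12 mm.

The subtracted cylinder has r = 12 mm.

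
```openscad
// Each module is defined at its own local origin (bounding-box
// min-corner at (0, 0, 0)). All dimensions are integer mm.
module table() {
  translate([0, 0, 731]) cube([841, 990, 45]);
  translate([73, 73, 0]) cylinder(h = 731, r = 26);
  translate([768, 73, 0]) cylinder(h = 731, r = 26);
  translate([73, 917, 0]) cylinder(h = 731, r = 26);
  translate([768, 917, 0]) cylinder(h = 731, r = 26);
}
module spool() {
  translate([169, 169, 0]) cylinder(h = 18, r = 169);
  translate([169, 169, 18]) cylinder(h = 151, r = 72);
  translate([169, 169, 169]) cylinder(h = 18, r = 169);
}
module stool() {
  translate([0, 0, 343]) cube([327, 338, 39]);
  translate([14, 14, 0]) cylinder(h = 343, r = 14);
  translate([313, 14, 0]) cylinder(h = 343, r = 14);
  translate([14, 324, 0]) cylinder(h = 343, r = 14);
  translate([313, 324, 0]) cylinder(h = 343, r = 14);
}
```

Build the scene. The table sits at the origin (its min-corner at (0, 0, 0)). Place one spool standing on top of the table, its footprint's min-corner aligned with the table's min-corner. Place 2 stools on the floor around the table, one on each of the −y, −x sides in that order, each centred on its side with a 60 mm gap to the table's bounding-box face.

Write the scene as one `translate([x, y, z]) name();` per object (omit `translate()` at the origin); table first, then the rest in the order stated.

table();
translate([0, 0, 776]) spool();
translate([257, -398, 0]) stool();
translate([-387, 326, 0]) stool();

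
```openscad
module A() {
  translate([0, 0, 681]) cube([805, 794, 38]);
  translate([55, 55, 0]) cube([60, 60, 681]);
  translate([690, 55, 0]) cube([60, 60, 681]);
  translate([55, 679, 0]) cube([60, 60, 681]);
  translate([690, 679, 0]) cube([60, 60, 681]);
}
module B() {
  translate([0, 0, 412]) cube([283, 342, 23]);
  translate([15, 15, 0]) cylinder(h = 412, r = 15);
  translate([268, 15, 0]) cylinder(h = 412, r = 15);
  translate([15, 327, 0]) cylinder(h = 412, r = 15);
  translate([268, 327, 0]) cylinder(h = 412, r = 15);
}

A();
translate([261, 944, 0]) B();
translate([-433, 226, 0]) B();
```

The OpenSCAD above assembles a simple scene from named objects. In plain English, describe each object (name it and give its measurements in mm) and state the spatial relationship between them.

A is a table: top 805 mm (x) × 794 mm (y), 38 mm thick, upper face at z = 719 mm, on four 60×60 mm square legs, each inset 55 mm from the nearest pair of top edges, running from z = 0 to the bottom of the top.

B is a four-legged stool. The seat is 283×342 mm, 23 mm thick, top at z = 435 mm. It stands on four round legs, each 30 mm in diameter, from z = 0 to the seat underside, each leg's axis is inset half a diameter from the nearest pair of seat edges (so the leg's bounding box is flush with the corner).

Two stools sit around the table at the +y, −x sides.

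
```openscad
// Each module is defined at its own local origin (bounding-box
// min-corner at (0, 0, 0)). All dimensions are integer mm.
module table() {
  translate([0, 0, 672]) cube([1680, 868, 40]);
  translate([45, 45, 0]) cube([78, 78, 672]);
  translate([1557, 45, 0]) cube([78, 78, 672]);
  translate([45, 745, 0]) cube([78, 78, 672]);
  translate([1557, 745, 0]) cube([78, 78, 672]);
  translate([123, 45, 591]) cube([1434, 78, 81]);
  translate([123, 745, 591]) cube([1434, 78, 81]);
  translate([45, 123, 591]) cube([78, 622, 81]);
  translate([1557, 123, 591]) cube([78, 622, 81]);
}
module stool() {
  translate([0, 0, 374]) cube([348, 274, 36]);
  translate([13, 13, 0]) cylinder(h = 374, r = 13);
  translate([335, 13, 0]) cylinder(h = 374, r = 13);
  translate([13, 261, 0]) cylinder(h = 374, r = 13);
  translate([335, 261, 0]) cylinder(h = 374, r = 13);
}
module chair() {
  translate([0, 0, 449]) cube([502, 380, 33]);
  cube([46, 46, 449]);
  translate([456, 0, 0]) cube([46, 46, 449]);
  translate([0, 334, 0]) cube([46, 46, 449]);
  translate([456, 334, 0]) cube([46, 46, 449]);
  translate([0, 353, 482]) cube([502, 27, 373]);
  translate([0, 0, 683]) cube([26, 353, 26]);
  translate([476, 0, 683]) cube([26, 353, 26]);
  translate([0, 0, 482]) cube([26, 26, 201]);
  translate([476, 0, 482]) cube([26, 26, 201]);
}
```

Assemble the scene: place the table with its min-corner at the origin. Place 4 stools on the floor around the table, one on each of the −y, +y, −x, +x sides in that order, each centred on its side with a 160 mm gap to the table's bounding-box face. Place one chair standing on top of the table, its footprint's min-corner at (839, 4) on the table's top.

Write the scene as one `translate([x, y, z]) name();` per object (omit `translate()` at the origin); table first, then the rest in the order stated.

table();
translate([666, -434, 0]) stool();
translate([666, 1028, 0]) stool();
translate([-508, 297, 0]) stool();
translate([1840, 297, 0]) stool();
translate([839, 4, 712]) chair();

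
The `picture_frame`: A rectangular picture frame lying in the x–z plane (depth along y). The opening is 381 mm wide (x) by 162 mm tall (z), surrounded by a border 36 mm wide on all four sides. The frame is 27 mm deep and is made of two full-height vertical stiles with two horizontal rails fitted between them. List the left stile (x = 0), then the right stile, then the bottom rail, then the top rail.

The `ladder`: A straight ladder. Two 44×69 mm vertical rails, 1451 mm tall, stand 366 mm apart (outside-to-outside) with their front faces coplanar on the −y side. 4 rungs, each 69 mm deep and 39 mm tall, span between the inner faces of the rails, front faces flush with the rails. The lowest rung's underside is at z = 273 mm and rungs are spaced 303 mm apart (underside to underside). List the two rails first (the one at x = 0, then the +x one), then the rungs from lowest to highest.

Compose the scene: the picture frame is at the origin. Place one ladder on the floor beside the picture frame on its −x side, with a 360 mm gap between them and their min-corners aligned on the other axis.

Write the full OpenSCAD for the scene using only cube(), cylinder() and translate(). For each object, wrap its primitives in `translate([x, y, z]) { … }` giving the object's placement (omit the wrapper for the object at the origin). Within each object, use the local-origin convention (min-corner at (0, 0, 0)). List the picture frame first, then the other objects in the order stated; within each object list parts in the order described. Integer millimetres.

cube([36, 27, 234]);
translate([417, 0, 0]) cube([36, 27, 234]);
translate([36, 0, 0]) cube([381, 27, 36]);
translate([36, 0, 198]) cube([381, 27, 36]);
translate([-726, 0, 0]) {
  cube([44, 69, 1451]);
  translate([322, 0, 0]) cube([44, 69, 1451]);
  translate([44, 0, 273]) cube([278, 69, 39]);
  translate([44, 0, 576]) cube([278, 69, 39]);
  translate([44, 0, 879]) cube([278, 69, 39]);
  translate([44, 0, 1182]) cube([278, 69, 39]);
}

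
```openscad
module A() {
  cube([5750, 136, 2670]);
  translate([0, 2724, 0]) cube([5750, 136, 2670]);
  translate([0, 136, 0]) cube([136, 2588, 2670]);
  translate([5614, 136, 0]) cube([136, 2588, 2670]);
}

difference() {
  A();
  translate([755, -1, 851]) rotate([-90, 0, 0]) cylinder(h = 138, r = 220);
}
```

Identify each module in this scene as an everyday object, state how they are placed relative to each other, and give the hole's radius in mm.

A is a house frame. The house frame has a circular hole through its front wall. The hole's radius is 220 mm.

The subtracted cylinder has r = 220 mm.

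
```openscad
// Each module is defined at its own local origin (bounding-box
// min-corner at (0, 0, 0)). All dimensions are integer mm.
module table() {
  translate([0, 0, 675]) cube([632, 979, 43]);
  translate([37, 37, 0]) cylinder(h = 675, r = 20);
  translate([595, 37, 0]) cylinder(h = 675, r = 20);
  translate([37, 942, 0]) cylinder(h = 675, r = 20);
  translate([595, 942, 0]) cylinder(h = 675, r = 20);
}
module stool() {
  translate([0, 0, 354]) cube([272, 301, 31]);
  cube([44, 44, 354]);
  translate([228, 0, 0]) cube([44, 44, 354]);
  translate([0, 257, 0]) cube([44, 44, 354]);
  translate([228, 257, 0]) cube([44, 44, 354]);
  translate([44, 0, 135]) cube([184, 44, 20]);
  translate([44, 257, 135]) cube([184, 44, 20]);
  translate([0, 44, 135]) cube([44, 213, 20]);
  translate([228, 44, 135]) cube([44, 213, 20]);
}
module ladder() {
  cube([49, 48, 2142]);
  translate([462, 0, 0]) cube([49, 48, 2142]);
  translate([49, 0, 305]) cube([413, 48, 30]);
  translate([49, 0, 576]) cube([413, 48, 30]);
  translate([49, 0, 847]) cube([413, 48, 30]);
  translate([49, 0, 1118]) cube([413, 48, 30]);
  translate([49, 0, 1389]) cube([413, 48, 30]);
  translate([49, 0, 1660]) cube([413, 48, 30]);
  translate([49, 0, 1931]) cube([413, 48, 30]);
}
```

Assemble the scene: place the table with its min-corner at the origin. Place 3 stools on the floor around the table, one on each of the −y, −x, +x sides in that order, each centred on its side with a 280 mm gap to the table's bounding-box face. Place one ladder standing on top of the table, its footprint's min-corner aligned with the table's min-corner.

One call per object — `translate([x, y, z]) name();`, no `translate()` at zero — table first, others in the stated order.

table();
translate([180, -581, 0]) stool();
translate([-552, 339, 0]) stool();
translate([912, 339, 0]) stool();
translate([0, 0, 718]) ladder();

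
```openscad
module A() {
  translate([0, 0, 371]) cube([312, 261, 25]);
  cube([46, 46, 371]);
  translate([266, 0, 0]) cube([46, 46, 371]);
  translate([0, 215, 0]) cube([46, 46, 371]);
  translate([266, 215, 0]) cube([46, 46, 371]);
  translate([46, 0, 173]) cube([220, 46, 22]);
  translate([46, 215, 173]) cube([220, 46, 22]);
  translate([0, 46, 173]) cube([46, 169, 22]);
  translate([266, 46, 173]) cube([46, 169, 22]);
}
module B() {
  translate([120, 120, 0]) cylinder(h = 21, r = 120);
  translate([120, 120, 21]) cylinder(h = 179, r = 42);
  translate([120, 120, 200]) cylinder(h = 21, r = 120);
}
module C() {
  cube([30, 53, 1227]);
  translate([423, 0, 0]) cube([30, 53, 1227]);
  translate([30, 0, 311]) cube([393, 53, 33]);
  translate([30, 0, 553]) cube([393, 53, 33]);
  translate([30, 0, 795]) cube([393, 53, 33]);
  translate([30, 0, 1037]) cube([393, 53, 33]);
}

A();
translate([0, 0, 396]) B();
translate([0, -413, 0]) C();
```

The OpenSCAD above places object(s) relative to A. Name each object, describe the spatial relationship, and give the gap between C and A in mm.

A is a stool. B is a spool. C is a ladder. The spool is on top of the stool. The ladder is on the floor beside the stool on its −y side. The gap between the ladder and the stool is 360 mm.

The ladder's nearest face is 360 mm from the stool's −y face.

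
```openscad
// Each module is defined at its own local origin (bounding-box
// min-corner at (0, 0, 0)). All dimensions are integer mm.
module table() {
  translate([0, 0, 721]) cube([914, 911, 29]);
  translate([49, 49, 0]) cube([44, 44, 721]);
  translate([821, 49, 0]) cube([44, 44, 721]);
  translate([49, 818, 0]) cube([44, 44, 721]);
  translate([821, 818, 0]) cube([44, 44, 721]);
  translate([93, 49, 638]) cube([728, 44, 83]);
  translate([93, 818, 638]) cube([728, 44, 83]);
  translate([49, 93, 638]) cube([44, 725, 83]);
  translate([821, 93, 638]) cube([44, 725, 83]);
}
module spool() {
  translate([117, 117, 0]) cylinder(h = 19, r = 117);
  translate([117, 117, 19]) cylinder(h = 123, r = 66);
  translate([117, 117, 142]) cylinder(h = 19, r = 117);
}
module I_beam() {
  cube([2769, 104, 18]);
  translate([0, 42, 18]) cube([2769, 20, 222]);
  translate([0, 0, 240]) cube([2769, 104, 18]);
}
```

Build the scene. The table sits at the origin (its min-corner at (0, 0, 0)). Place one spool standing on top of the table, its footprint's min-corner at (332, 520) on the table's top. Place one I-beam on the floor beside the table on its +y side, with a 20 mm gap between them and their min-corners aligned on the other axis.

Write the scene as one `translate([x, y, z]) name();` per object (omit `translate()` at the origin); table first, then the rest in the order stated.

table();
translate([332, 520, 750]) spool();
translate([0, 931, 0]) I_beam();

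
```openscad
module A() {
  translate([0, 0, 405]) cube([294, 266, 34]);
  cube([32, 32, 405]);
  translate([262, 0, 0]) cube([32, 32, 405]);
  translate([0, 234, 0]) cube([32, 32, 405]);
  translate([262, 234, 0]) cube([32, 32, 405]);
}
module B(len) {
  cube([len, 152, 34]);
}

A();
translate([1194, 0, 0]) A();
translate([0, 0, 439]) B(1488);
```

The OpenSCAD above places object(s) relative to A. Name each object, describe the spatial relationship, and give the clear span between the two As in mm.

Second stool starts at x = 1194; first ends at x = 294; clear span = 1194 − 294 = 900 mm.

A is a stool. B is a beam. A beam spans the tops of two stools. The clear span between the two stools is 900 mm.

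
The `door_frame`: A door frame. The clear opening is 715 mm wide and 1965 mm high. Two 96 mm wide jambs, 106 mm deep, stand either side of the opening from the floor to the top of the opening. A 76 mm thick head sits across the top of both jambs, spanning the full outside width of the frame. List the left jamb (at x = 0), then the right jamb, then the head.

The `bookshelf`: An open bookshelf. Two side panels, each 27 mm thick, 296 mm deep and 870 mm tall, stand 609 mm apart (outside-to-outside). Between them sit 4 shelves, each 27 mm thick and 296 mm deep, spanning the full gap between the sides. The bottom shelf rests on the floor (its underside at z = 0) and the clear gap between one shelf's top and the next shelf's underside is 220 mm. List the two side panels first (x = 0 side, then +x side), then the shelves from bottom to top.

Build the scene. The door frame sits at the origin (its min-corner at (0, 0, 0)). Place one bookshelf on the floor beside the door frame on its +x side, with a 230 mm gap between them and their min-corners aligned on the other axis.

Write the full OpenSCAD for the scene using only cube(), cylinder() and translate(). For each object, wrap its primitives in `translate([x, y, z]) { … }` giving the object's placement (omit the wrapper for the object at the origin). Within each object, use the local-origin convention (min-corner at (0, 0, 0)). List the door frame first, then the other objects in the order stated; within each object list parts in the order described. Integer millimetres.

cube([96, 106, 1965]);
translate([811, 0, 0]) cube([96, 106, 1965]);
translate([0, 0, 1965]) cube([907, 106, 76]);
translate([1137, 0, 0]) {
  cube([27, 296, 870]);
  translate([582, 0, 0]) cube([27, 296, 870]);
  translate([27, 0, 0]) cube([555, 296, 27]);
  translate([27, 0, 247]) cube([555, 296, 27]);
  translate([27, 0, 494]) cube([555, 296, 27]);
  translate([27, 0, 741]) cube([555, 296, 27]);
}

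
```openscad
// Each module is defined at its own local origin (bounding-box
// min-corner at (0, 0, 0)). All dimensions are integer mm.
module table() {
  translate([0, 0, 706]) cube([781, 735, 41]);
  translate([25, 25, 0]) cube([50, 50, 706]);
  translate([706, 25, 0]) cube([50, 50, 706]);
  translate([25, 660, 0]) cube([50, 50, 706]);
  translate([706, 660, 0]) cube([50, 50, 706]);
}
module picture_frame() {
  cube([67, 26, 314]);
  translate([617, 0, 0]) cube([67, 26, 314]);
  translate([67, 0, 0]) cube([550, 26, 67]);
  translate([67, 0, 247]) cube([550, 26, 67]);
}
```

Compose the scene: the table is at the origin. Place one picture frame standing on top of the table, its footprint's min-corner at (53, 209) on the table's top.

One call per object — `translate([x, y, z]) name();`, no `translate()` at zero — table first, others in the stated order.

table();
translate([53, 209, 747]) picture_frame();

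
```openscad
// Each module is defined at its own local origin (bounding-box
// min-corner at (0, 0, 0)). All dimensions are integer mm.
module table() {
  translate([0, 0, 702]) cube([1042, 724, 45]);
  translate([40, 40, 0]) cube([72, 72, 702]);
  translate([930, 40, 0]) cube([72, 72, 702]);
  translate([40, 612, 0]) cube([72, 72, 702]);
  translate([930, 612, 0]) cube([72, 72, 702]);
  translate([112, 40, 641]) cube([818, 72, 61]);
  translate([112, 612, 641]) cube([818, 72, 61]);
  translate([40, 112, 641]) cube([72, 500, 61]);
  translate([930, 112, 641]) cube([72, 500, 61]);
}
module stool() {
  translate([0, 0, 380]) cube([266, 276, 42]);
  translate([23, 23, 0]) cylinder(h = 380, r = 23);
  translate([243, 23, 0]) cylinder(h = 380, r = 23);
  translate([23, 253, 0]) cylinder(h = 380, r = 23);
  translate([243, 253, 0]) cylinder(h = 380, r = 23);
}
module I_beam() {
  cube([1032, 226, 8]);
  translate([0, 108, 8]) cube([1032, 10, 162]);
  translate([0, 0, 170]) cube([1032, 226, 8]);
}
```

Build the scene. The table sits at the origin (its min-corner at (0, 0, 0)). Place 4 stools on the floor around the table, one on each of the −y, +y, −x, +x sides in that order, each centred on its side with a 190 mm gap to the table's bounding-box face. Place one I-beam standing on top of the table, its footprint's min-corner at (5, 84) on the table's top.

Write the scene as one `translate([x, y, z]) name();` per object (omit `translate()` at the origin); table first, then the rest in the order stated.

table();
translate([388, -466, 0]) stool();
translate([388, 914, 0]) stool();
translate([-456, 224, 0]) stool();
translate([1232, 224, 0]) stool();
translate([5, 84, 747]) I_beam();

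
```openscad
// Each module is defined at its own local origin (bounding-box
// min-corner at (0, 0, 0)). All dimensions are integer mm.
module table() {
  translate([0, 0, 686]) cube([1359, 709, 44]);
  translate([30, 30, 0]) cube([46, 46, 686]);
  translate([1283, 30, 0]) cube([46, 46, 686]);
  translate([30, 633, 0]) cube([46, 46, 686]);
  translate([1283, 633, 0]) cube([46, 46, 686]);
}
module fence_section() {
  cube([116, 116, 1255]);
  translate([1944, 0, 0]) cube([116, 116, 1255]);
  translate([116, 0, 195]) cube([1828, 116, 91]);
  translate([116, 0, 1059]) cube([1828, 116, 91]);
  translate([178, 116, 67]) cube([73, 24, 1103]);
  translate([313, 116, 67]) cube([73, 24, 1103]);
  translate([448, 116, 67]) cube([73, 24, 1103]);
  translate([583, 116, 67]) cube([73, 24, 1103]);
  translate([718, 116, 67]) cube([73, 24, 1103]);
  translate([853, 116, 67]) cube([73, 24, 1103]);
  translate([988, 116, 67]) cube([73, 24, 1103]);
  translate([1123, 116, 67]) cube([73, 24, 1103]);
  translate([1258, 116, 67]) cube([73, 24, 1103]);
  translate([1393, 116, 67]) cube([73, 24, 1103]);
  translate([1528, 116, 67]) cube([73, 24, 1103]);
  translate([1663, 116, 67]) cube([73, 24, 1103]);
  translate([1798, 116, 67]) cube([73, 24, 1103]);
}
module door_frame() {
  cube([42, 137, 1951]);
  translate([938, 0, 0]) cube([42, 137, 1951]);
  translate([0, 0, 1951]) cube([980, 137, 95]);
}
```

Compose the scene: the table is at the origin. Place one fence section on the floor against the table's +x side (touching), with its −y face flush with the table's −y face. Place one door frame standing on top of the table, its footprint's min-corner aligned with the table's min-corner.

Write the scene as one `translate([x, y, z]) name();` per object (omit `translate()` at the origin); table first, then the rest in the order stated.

table();
translate([1359, 0, 0]) fence_section();
translate([0, 0, 730]) door_frame();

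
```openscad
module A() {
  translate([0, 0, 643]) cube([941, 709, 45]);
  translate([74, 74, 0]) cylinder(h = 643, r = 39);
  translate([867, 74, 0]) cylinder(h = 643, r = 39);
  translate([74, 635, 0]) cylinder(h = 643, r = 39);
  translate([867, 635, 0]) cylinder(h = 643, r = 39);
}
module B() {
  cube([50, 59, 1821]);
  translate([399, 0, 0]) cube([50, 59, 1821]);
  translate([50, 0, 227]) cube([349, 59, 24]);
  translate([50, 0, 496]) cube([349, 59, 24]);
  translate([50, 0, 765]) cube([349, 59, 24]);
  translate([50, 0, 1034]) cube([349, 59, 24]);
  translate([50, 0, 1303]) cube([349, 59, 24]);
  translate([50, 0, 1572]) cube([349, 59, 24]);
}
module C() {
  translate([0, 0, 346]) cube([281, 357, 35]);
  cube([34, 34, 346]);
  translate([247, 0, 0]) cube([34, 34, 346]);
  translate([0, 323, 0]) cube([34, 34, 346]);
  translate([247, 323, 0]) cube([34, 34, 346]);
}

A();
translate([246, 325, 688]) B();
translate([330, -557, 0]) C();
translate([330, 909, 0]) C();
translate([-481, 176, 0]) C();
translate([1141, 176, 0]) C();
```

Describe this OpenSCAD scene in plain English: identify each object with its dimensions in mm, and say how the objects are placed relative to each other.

A is a rectangular dining table. The top is 941×709×45 mm with its upper surface at z = 688 mm. It stands on four round legs of 78 mm diameter, each leg's bounding box inset 35 mm from the nearest pair of top edges, running from the floor to the underside of the top.

B is a wooden ladder with two side rails of 50×59 mm section and 1821 mm height, set 449 mm apart overall. Between them run 6 rectangular rungs (59 mm deep, 24 mm thick), front faces flush with the rails' −y face. The bottom of the first rung is 227 mm above the floor and each subsequent rung is 269 mm higher than the one below.

C is a simple wooden stool: a rectangular seat 281 mm (x) by 357 mm (y), 35 mm thick, top face at z = 381 mm, on four square legs, each 34×34 mm in cross-section. The legs rest on z = 0, each flush with a corner of the seat.

The ladder is on top of the table, centred. Four stools sit around the table at the −y, +y, −x, +x sides.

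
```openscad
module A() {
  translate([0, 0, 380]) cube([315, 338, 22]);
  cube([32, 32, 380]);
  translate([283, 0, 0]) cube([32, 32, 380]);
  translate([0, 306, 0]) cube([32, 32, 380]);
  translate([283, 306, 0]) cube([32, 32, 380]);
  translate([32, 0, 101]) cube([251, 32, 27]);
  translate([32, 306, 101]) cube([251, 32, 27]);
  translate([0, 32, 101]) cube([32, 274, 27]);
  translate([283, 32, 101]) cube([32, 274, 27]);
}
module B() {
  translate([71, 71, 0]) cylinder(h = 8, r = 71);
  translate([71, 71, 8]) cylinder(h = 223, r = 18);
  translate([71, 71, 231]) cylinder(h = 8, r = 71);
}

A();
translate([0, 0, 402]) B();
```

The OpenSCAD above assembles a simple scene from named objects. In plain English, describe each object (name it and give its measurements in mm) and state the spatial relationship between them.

A is a four-legged stool. The seat is 315×338 mm, 22 mm thick, top at z = 402 mm. It stands on four square legs, each 32×32 mm in cross-section, from z = 0 to the seat underside, each flush with a corner of the seat. Four stretchers, 32 mm wide and 27 mm tall, connect adjacent legs with their undersides at z = 101 mm, each running between the inner faces of the legs it joins and aligned with the legs' outer faces on the other axis.

B is a spool: two coaxial disc flanges of radius 71 mm and thickness 8 mm, joined by a core cylinder of radius 18 mm and height 223 mm. The lower flange rests on z = 0 and the three cylinders share a vertical axis.

The spool is on top of the stool.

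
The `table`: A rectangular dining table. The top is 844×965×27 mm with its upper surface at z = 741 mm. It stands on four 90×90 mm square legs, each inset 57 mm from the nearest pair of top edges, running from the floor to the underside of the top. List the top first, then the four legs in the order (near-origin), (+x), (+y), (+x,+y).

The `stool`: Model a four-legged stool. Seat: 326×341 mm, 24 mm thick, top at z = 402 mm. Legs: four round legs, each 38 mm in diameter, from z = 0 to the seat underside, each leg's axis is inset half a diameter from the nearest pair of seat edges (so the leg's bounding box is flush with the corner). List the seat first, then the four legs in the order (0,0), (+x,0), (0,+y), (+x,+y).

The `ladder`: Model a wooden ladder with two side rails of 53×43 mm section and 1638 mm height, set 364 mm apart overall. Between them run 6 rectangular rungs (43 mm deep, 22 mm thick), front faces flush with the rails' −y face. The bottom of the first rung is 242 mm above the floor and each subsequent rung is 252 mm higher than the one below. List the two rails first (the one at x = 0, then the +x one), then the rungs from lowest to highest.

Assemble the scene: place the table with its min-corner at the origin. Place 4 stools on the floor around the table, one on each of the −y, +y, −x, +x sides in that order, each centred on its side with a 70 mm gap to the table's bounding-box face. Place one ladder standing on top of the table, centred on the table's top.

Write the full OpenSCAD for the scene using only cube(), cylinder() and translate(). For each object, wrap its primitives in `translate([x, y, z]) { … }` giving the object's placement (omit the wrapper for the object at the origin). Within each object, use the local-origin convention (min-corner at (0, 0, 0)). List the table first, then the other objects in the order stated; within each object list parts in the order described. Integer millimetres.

translate([0, 0, 714]) cube([844, 965, 27]);
translate([57, 57, 0]) cube([90, 90, 714]);
translate([697, 57, 0]) cube([90, 90, 714]);
translate([57, 818, 0]) cube([90, 90, 714]);
translate([697, 818, 0]) cube([90, 90, 714]);
translate([259, -411, 0]) {
  translate([0, 0, 378]) cube([326, 341, 24]);
  translate([19, 19, 0]) cylinder(h = 378, r = 19);
  translate([307, 19, 0]) cylinder(h = 378, r = 19);
  translate([19, 322, 0]) cylinder(h = 378, r = 19);
  translate([307, 322, 0]) cylinder(h = 378, r = 19);
}
translate([259, 1035, 0]) {
  translate([0, 0, 378]) cube([326, 341, 24]);
  translate([19, 19, 0]) cylinder(h = 378, r = 19);
  translate([307, 19, 0]) cylinder(h = 378, r = 19);
  translate([19, 322, 0]) cylinder(h = 378, r = 19);
  translate([307, 322, 0]) cylinder(h = 378, r = 19);
}
translate([-396, 312, 0]) {
  translate([0, 0, 378]) cube([326, 341, 24]);
  translate([19, 19, 0]) cylinder(h = 378, r = 19);
  translate([307, 19, 0]) cylinder(h = 378, r = 19);
  translate([19, 322, 0]) cylinder(h = 378, r = 19);
  translate([307, 322, 0]) cylinder(h = 378, r = 19);
}
translate([914, 312, 0]) {
  translate([0, 0, 378]) cube([326, 341, 24]);
  translate([19, 19, 0]) cylinder(h = 378, r = 19);
  translate([307, 19, 0]) cylinder(h = 378, r = 19);
  translate([19, 322, 0]) cylinder(h = 378, r = 19);
  translate([307, 322, 0]) cylinder(h = 378, r = 19);
}
translate([240, 461, 741]) {
  cube([53, 43, 1638]);
  translate([311, 0, 0]) cube([53, 43, 1638]);
  translate([53, 0, 242]) cube([258, 43, 22]);
  translate([53, 0, 494]) cube([258, 43, 22]);
  translate([53, 0, 746]) cube([258, 43, 22]);
  translate([53, 0, 998]) cube([258, 43, 22]);
  translate([53, 0, 1250]) cube([258, 43, 22]);
  translate([53, 0, 1502]) cube([258, 43, 22]);
}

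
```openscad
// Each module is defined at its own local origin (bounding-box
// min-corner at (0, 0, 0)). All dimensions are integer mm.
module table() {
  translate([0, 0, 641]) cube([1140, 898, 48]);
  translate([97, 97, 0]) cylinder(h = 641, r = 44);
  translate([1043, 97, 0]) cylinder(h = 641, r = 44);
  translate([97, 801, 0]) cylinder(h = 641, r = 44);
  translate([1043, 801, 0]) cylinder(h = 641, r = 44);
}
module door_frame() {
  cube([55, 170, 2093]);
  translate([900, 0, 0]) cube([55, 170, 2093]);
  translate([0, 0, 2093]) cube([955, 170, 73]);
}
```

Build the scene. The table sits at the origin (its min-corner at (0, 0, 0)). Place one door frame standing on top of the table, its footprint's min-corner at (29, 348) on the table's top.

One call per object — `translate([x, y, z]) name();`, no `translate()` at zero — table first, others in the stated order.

table();
translate([29, 348, 689]) door_frame();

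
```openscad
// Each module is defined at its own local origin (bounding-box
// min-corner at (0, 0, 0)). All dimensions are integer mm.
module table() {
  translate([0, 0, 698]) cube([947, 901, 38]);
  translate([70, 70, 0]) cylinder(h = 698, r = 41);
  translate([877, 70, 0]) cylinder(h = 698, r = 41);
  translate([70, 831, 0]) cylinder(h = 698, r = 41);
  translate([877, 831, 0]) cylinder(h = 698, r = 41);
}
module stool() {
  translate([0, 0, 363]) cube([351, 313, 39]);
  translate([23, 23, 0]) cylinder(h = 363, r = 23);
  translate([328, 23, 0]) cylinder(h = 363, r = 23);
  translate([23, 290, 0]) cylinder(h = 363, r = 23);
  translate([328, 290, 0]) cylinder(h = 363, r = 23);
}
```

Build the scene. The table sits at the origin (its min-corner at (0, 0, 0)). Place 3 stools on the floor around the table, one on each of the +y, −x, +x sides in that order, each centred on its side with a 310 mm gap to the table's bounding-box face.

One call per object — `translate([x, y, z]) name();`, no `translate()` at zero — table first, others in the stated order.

table();
translate([298, 1211, 0]) stool();
translate([-661, 294, 0]) stool();
translate([1257, 294, 0]) stool();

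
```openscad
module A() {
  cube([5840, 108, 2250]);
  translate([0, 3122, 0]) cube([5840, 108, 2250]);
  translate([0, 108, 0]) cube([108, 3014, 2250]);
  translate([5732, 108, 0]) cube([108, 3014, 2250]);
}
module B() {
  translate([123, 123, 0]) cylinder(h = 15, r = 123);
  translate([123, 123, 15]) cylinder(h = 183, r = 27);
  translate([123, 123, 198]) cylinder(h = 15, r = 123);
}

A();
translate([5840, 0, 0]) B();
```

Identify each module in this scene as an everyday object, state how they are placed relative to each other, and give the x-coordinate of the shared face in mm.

A is a house frame. B is a spool. The spool is against the house frame's +x side, with their −y faces flush. The x-coordinate of the shared face is 5840 mm.

The house frame's +x face and the spool's −x face are both at x = 5840 mm.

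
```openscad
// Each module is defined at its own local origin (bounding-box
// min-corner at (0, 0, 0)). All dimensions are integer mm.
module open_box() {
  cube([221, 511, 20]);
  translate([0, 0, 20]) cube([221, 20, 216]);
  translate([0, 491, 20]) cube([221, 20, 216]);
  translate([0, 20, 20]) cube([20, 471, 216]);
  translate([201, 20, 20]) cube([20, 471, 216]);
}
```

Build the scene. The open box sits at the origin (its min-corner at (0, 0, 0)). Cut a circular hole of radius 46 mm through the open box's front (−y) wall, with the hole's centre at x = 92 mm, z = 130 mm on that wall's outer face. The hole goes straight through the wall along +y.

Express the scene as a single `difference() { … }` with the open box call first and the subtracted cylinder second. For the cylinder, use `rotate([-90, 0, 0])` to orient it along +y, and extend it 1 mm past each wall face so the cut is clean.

difference() {
  open_box();
  translate([92, -1, 130]) rotate([-90, 0, 0]) cylinder(h = 22, r = 46);
}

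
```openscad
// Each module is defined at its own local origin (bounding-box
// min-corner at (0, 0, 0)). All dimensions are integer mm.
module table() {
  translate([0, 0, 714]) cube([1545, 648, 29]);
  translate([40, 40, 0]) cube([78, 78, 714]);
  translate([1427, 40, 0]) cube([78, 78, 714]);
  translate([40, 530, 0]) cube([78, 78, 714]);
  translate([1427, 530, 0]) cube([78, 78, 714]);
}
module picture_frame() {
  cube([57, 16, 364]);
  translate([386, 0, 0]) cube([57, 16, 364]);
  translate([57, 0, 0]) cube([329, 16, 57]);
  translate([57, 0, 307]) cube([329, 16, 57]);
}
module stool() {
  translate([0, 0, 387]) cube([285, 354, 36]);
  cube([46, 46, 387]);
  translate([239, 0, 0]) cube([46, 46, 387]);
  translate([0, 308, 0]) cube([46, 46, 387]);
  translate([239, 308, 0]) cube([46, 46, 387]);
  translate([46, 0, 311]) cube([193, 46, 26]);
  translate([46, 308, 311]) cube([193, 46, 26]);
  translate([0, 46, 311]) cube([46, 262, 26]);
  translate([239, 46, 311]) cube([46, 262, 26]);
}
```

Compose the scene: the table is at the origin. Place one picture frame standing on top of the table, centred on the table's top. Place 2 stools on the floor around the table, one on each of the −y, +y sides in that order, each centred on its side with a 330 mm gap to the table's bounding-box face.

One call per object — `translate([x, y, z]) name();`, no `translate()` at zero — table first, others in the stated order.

table();
translate([551, 316, 743]) picture_frame();
translate([630, -684, 0]) stool();
translate([630, 978, 0]) stool();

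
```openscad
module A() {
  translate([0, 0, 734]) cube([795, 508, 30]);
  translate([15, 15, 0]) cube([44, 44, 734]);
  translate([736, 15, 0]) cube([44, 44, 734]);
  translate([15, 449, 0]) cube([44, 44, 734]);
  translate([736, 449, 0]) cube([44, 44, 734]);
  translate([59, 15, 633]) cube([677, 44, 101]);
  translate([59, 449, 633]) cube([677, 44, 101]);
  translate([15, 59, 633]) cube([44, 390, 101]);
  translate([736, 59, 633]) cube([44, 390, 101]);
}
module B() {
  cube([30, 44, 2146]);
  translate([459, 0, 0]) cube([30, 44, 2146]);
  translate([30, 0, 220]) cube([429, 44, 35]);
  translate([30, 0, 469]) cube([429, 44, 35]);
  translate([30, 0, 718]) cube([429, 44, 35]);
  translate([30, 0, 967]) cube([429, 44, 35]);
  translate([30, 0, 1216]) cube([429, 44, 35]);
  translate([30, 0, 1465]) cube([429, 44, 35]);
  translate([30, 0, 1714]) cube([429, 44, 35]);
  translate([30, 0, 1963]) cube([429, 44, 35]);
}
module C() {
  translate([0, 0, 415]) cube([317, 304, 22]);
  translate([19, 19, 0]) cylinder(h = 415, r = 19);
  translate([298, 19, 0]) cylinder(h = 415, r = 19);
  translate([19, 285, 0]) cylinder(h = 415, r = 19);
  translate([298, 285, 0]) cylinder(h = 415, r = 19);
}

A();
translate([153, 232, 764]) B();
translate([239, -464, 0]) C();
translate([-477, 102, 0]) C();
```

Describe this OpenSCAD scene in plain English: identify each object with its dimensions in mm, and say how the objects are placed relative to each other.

A is a table: top 795 mm (x) × 508 mm (y), 30 mm thick, upper face at z = 764 mm, on four 44×44 mm square legs, each inset 15 mm from the nearest pair of top edges, running from z = 0 to the bottom of the top. Four apron rails, 44 mm thick and 101 mm tall, run between adjacent legs with their top edges flush with the underside of the top and their outer faces flush with the legs' outer faces.

B is a wooden ladder with two side rails of 30×44 mm section and 2146 mm height, set 489 mm apart overall. Between them run 8 rectangular rungs (44 mm deep, 35 mm thick), front faces flush with the rails' −y face. The bottom of the first rung is 220 mm above the floor and each subsequent rung is 249 mm higher than the one below.

C is a four-legged stool. The seat is 317×304 mm, 22 mm thick, top at z = 437 mm. It stands on four round legs, each 38 mm in diameter, from z = 0 to the seat underside, each leg's axis is inset half a diameter from the nearest pair of seat edges (so the leg's bounding box is flush with the corner).

The ladder is on top of the table, centred. Two stools sit around the table at the −y, −x sides.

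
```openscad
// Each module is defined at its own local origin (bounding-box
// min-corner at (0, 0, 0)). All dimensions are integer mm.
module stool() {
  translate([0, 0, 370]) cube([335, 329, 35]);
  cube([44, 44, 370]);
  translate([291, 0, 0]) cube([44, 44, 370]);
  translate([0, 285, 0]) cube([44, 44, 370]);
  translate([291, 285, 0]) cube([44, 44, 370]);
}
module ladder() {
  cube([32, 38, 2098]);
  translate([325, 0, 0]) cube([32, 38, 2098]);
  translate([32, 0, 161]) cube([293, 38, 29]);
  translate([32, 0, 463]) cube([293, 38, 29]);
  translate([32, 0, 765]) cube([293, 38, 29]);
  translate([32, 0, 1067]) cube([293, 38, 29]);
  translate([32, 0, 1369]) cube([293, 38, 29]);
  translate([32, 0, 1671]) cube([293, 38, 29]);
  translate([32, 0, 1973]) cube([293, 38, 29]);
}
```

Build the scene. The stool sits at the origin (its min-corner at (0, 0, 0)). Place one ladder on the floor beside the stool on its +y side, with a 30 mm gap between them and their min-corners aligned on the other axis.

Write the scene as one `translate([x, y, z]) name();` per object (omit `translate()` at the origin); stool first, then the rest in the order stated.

stool();
translate([0, 359, 0]) ladder();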